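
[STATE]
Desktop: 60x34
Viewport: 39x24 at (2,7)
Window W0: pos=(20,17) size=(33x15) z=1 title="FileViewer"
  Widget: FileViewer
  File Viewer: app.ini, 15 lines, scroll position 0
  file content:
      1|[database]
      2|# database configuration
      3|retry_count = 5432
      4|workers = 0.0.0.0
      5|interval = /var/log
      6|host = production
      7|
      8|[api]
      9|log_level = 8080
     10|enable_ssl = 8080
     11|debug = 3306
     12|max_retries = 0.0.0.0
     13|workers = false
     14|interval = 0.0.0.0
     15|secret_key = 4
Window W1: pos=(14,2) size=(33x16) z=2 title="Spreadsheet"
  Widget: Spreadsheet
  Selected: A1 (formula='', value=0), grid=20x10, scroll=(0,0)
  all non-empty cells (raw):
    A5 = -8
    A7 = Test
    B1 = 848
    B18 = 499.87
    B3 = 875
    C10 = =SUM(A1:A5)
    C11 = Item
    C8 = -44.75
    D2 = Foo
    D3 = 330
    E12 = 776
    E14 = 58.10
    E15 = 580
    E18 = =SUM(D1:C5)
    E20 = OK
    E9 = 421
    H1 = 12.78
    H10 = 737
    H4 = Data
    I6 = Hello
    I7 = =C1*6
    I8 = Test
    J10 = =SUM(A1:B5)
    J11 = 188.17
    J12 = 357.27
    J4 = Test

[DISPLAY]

            ┃--------------------------
            ┃  1      [0]     848      
            ┃  2        0       0      
            ┃  3        0     875      
            ┃  4        0       0      
            ┃  5       -8       0      
            ┃  6        0       0      
            ┃  7 Test           0      
            ┃  8        0       0  -44.
            ┃  9        0       0      
            ┗━━━━━━━━━━━━━━━━━━━━━━━━━━
                  ┃ FileViewer         
                  ┠────────────────────
                  ┃[database]          
                  ┃# database configura
                  ┃retry_count = 5432  
                  ┃workers = 0.0.0.0   
                  ┃interval = /var/log 
                  ┃host = production   
                  ┃                    
                  ┃[api]               
                  ┃log_level = 8080    
                  ┃enable_ssl = 8080   
                  ┃debug = 3306        


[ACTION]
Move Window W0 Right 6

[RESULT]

            ┃--------------------------
            ┃  1      [0]     848      
            ┃  2        0       0      
            ┃  3        0     875      
            ┃  4        0       0      
            ┃  5       -8       0      
            ┃  6        0       0      
            ┃  7 Test           0      
            ┃  8        0       0  -44.
            ┃  9        0       0      
            ┗━━━━━━━━━━━━━━━━━━━━━━━━━━
                        ┃ FileViewer   
                        ┠──────────────
                        ┃[database]    
                        ┃# database con
                        ┃retry_count = 
                        ┃workers = 0.0.
                        ┃interval = /va
                        ┃host = product
                        ┃              
                        ┃[api]         
                        ┃log_level = 80
                        ┃enable_ssl = 8
                        ┃debug = 3306  


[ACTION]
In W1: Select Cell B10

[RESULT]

            ┃--------------------------
            ┃  1        0     848      
            ┃  2        0       0      
            ┃  3        0     875      
            ┃  4        0       0      
            ┃  5       -8       0      
            ┃  6        0       0      
            ┃  7 Test           0      
            ┃  8        0       0  -44.
            ┃  9        0       0      
            ┗━━━━━━━━━━━━━━━━━━━━━━━━━━
                        ┃ FileViewer   
                        ┠──────────────
                        ┃[database]    
                        ┃# database con
                        ┃retry_count = 
                        ┃workers = 0.0.
                        ┃interval = /va
                        ┃host = product
                        ┃              
                        ┃[api]         
                        ┃log_level = 80
                        ┃enable_ssl = 8
                        ┃debug = 3306  


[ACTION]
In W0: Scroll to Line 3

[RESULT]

            ┃--------------------------
            ┃  1        0     848      
            ┃  2        0       0      
            ┃  3        0     875      
            ┃  4        0       0      
            ┃  5       -8       0      
            ┃  6        0       0      
            ┃  7 Test           0      
            ┃  8        0       0  -44.
            ┃  9        0       0      
            ┗━━━━━━━━━━━━━━━━━━━━━━━━━━
                        ┃ FileViewer   
                        ┠──────────────
                        ┃retry_count = 
                        ┃workers = 0.0.
                        ┃interval = /va
                        ┃host = product
                        ┃              
                        ┃[api]         
                        ┃log_level = 80
                        ┃enable_ssl = 8
                        ┃debug = 3306  
                        ┃max_retries = 
                        ┃workers = fals


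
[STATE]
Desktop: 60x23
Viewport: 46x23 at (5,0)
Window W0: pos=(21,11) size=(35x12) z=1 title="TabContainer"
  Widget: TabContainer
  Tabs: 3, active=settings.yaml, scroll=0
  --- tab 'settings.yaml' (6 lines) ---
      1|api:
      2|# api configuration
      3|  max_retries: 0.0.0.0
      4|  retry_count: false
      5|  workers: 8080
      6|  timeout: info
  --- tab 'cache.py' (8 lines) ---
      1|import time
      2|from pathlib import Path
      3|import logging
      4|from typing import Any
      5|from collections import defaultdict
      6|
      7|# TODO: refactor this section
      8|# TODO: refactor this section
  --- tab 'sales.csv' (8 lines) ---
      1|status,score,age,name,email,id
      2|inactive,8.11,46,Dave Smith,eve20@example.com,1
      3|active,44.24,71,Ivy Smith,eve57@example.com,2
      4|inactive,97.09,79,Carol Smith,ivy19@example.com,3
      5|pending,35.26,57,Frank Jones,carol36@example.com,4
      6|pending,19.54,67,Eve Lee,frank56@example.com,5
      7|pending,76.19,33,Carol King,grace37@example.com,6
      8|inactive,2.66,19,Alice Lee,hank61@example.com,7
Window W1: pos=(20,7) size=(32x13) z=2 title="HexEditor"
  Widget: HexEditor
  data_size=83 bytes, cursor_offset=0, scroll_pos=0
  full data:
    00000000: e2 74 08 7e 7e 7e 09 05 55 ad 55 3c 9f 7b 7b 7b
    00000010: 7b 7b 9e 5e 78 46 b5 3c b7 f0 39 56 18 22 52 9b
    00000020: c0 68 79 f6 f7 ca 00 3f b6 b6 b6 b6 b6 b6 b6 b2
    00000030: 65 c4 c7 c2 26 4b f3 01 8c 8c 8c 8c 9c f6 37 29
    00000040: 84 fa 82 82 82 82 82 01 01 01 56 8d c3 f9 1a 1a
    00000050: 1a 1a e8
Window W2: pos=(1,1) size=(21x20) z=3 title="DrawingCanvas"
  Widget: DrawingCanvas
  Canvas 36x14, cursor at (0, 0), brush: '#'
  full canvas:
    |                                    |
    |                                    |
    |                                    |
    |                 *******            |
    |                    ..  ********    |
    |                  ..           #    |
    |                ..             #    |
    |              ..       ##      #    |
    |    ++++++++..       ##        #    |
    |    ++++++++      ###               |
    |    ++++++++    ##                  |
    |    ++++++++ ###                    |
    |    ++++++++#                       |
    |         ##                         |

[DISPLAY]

                                              
━━━━━━━━━━━━━━━━┓                             
awingCanvas     ┃                             
────────────────┨                             
                ┃                             
                ┃                             
                ┃                             
              **┃━━━━━━━━━━━━━━━━━━━━━━━━━━━━━
                ┃HexEditor                    
               .┃─────────────────────────────
             .. ┃0000000  E2 74 08 7e 7e 7e 09
           ..   ┃0000010  7b 7b 9e 5e 78 46 b5
 ++++++++..     ┃0000020  c0 68 79 f6 f7 ca 00
 ++++++++      #┃0000030  65 c4 c7 c2 26 4b f3
 ++++++++    ## ┃0000040  84 fa 82 82 82 82 82
 ++++++++ ###   ┃0000050  1a 1a e8            
 ++++++++#      ┃                             
      ##        ┃                             
                ┃                             
                ┃━━━━━━━━━━━━━━━━━━━━━━━━━━━━━
━━━━━━━━━━━━━━━━┛  workers: 8080              
                ┃  timeout: info              
                ┗━━━━━━━━━━━━━━━━━━━━━━━━━━━━━


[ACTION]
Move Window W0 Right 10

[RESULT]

                                              
━━━━━━━━━━━━━━━━┓                             
awingCanvas     ┃                             
────────────────┨                             
                ┃                             
                ┃                             
                ┃                             
              **┃━━━━━━━━━━━━━━━━━━━━━━━━━━━━━
                ┃HexEditor                    
               .┃─────────────────────────────
             .. ┃0000000  E2 74 08 7e 7e 7e 09
           ..   ┃0000010  7b 7b 9e 5e 78 46 b5
 ++++++++..     ┃0000020  c0 68 79 f6 f7 ca 00
 ++++++++      #┃0000030  65 c4 c7 c2 26 4b f3
 ++++++++    ## ┃0000040  84 fa 82 82 82 82 82
 ++++++++ ###   ┃0000050  1a 1a e8            
 ++++++++#      ┃                             
      ##        ┃                             
                ┃                             
                ┃━━━━━━━━━━━━━━━━━━━━━━━━━━━━━
━━━━━━━━━━━━━━━━┛   ┃  workers: 8080          
                    ┃  timeout: info          
                    ┗━━━━━━━━━━━━━━━━━━━━━━━━━


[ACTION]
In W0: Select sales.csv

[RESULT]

                                              
━━━━━━━━━━━━━━━━┓                             
awingCanvas     ┃                             
────────────────┨                             
                ┃                             
                ┃                             
                ┃                             
              **┃━━━━━━━━━━━━━━━━━━━━━━━━━━━━━
                ┃HexEditor                    
               .┃─────────────────────────────
             .. ┃0000000  E2 74 08 7e 7e 7e 09
           ..   ┃0000010  7b 7b 9e 5e 78 46 b5
 ++++++++..     ┃0000020  c0 68 79 f6 f7 ca 00
 ++++++++      #┃0000030  65 c4 c7 c2 26 4b f3
 ++++++++    ## ┃0000040  84 fa 82 82 82 82 82
 ++++++++ ###   ┃0000050  1a 1a e8            
 ++++++++#      ┃                             
      ##        ┃                             
                ┃                             
                ┃━━━━━━━━━━━━━━━━━━━━━━━━━━━━━
━━━━━━━━━━━━━━━━┛   ┃pending,35.26,57,Frank Jo
                    ┃pending,19.54,67,Eve Lee,
                    ┗━━━━━━━━━━━━━━━━━━━━━━━━━


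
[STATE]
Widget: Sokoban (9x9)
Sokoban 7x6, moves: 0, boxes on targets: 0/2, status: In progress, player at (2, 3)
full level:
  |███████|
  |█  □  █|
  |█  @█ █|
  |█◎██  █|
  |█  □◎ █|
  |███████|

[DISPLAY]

███████  
█  □  █  
█  @█ █  
█◎██  █  
█  □◎ █  
███████  
Moves: 0 
         
         


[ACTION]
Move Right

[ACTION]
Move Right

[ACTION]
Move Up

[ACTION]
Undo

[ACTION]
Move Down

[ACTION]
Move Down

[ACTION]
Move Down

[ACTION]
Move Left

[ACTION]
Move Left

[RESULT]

███████  
█  □  █  
█@  █ █  
█◎██  █  
█  □◎ █  
███████  
Moves: 2 
         
         


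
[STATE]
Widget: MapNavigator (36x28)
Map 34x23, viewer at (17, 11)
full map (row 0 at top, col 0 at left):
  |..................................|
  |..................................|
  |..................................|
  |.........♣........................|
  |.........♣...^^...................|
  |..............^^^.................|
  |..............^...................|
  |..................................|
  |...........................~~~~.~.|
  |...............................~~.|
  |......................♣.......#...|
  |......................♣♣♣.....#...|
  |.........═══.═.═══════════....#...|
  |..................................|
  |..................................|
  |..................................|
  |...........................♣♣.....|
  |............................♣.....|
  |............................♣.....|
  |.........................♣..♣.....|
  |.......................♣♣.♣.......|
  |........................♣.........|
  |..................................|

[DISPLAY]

                                    
                                    
                                    
 .................................. 
 .................................. 
 .................................. 
 .........♣........................ 
 .........♣...^^................... 
 ..............^^^................. 
 ..............^................... 
 .................................. 
 ...........................~~~~.~. 
 ...............................~~. 
 ......................♣.......#... 
 .................@....♣♣♣.....#... 
 .........═══.═.═══════════....#... 
 .................................. 
 .................................. 
 .................................. 
 ...........................♣♣..... 
 ............................♣..... 
 ............................♣..... 
 .........................♣..♣..... 
 .......................♣♣.♣....... 
 ........................♣......... 
 .................................. 
                                    
                                    


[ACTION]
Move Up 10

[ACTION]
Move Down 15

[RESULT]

 .................................. 
 .........♣........................ 
 .........♣...^^................... 
 ..............^^^................. 
 ..............^................... 
 .................................. 
 ...........................~~~~.~. 
 ...............................~~. 
 ......................♣.......#... 
 ......................♣♣♣.....#... 
 .........═══.═.═══════════....#... 
 .................................. 
 .................................. 
 .................................. 
 .................@.........♣♣..... 
 ............................♣..... 
 ............................♣..... 
 .........................♣..♣..... 
 .......................♣♣.♣....... 
 ........................♣......... 
 .................................. 
                                    
                                    
                                    
                                    
                                    
                                    
                                    


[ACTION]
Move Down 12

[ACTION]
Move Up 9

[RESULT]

                                    
 .................................. 
 .................................. 
 .................................. 
 .........♣........................ 
 .........♣...^^................... 
 ..............^^^................. 
 ..............^................... 
 .................................. 
 ...........................~~~~.~. 
 ...............................~~. 
 ......................♣.......#... 
 ......................♣♣♣.....#... 
 .........═══.═.═══════════....#... 
 .................@................ 
 .................................. 
 .................................. 
 ...........................♣♣..... 
 ............................♣..... 
 ............................♣..... 
 .........................♣..♣..... 
 .......................♣♣.♣....... 
 ........................♣......... 
 .................................. 
                                    
                                    
                                    
                                    


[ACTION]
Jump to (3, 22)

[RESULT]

               .....................
               .....................
               .....................
               .....................
               .........═══.═.══════
               .....................
               .....................
               .....................
               .....................
               .....................
               .....................
               .....................
               .....................
               .....................
               ...@.................
                                    
                                    
                                    
                                    
                                    
                                    
                                    
                                    
                                    
                                    
                                    
                                    
                                    


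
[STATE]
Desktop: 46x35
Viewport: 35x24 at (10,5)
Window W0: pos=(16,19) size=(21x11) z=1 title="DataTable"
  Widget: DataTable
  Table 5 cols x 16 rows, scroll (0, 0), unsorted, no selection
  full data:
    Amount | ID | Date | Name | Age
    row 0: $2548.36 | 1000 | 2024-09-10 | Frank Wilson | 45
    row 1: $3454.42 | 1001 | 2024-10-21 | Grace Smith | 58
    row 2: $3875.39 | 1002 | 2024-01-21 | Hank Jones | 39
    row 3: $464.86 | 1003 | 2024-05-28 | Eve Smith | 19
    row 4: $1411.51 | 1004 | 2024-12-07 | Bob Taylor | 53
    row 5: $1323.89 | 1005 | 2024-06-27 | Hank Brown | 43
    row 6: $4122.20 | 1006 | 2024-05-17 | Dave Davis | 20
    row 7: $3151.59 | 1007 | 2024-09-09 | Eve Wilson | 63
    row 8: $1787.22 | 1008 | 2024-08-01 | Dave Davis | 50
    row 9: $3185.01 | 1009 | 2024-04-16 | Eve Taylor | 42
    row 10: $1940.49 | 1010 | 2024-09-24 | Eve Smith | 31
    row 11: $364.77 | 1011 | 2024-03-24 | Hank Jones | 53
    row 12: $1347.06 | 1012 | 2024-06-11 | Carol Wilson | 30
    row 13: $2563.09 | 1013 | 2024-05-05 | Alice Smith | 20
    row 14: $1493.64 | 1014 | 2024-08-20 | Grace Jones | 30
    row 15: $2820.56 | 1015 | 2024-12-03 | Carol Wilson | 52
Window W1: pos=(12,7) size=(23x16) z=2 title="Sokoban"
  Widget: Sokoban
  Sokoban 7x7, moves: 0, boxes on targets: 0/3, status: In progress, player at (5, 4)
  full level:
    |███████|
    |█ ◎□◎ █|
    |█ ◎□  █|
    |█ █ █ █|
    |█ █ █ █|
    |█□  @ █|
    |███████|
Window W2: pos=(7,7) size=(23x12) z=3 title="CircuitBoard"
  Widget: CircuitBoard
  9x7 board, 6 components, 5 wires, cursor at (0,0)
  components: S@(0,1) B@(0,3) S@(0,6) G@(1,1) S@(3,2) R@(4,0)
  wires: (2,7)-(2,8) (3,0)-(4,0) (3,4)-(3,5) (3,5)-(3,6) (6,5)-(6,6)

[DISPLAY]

                                   
                                   
━━━━━━━━━━━━━━━━━━━┓━━━━┓          
ircuitBoard        ┃    ┃          
───────────────────┨────┨          
 0 1 2 3 4 5 6 7 8 ┃    ┃          
 [.]  S       B    ┃    ┃          
                   ┃    ┃          
      G            ┃    ┃          
                   ┃    ┃          
                   ┃    ┃          
                   ┃    ┃          
  ·       S       ·┃    ┃          
━━━━━━━━━━━━━━━━━━━┛    ┃          
  ┃                     ┃━┓        
  ┃                     ┃ ┃        
  ┃                     ┃─┨        
  ┗━━━━━━━━━━━━━━━━━━━━━┛ ┃        
      ┃────────┼────┼─────┃        
      ┃$2548.36│1000│2024-┃        
      ┃$3454.42│1001│2024-┃        
      ┃$3875.39│1002│2024-┃        
      ┃$464.86 │1003│2024-┃        
      ┃$1411.51│1004│2024-┃        


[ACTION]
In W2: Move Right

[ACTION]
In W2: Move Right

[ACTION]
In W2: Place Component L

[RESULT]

                                   
                                   
━━━━━━━━━━━━━━━━━━━┓━━━━┓          
ircuitBoard        ┃    ┃          
───────────────────┨────┨          
 0 1 2 3 4 5 6 7 8 ┃    ┃          
      S  [L]  B    ┃    ┃          
                   ┃    ┃          
      G            ┃    ┃          
                   ┃    ┃          
                   ┃    ┃          
                   ┃    ┃          
  ·       S       ·┃    ┃          
━━━━━━━━━━━━━━━━━━━┛    ┃          
  ┃                     ┃━┓        
  ┃                     ┃ ┃        
  ┃                     ┃─┨        
  ┗━━━━━━━━━━━━━━━━━━━━━┛ ┃        
      ┃────────┼────┼─────┃        
      ┃$2548.36│1000│2024-┃        
      ┃$3454.42│1001│2024-┃        
      ┃$3875.39│1002│2024-┃        
      ┃$464.86 │1003│2024-┃        
      ┃$1411.51│1004│2024-┃        


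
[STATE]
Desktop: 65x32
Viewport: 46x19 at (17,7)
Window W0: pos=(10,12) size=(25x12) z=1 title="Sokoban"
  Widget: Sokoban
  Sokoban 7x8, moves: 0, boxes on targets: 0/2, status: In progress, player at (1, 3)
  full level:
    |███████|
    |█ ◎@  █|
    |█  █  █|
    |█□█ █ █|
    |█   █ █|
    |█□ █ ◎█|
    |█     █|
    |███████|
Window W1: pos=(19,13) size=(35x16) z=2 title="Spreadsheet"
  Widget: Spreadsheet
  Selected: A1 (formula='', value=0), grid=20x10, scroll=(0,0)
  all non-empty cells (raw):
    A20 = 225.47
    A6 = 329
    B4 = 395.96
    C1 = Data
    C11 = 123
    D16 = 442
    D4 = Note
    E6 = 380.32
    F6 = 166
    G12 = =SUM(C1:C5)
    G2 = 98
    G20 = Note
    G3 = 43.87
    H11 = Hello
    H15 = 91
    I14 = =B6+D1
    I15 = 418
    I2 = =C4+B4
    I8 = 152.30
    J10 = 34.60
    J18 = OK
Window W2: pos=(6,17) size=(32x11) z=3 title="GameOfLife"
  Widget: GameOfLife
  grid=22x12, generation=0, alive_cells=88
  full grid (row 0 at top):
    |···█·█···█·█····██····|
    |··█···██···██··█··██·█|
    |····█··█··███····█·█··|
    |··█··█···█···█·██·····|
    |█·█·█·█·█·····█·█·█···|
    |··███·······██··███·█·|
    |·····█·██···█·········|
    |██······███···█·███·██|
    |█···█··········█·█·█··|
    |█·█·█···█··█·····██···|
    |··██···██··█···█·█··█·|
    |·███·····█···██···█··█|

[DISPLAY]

                                              
                                              
                                              
                                              
                                              
━━━━━━━━━━━━━━━━━┓                            
an┏━━━━━━━━━━━━━━━━━━━━━━━━━━━━━━━━━┓         
──┃ Spreadsheet                     ┃         
█ ┠─────────────────────────────────┨         
█ ┃A1:                              ┃         
━━━━━━━━━━━━━━━━━━━━┓     C       D ┃         
e                   ┃---------------┃         
────────────────────┨ 0Data         ┃         
                    ┃ 0       0     ┃         
···█·██·····        ┃ 0       0     ┃         
····█·█·█···        ┃96       0Note ┃         
··██··███·█·        ┃ 0       0     ┃         
··█·········        ┃ 0       0     ┃         
█···█·███·██        ┃ 0       0     ┃         


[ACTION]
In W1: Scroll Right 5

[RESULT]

                                              
                                              
                                              
                                              
                                              
━━━━━━━━━━━━━━━━━┓                            
an┏━━━━━━━━━━━━━━━━━━━━━━━━━━━━━━━━━┓         
──┃ Spreadsheet                     ┃         
█ ┠─────────────────────────────────┨         
█ ┃A1:                              ┃         
━━━━━━━━━━━━━━━━━━━━┓     H       I ┃         
e                   ┃---------------┃         
────────────────────┨ 0       0     ┃         
                    ┃98       0  395┃         
···█·██·····        ┃87       0     ┃         
····█·█·█···        ┃ 0       0     ┃         
··██··███·█·        ┃ 0       0     ┃         
··█·········        ┃ 0       0     ┃         
█···█·███·██        ┃ 0       0     ┃         


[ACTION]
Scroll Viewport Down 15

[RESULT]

an┏━━━━━━━━━━━━━━━━━━━━━━━━━━━━━━━━━┓         
──┃ Spreadsheet                     ┃         
█ ┠─────────────────────────────────┨         
█ ┃A1:                              ┃         
━━━━━━━━━━━━━━━━━━━━┓     H       I ┃         
e                   ┃---------------┃         
────────────────────┨ 0       0     ┃         
                    ┃98       0  395┃         
···█·██·····        ┃87       0     ┃         
····█·█·█···        ┃ 0       0     ┃         
··██··███·█·        ┃ 0       0     ┃         
··█·········        ┃ 0       0     ┃         
█···█·███·██        ┃ 0       0     ┃         
·····█·█·█··        ┃ 0       0  152┃         
━━━━━━━━━━━━━━━━━━━━┛ 0       0     ┃         
  ┗━━━━━━━━━━━━━━━━━━━━━━━━━━━━━━━━━┛         
                                              
                                              
                                              


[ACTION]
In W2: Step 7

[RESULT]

an┏━━━━━━━━━━━━━━━━━━━━━━━━━━━━━━━━━┓         
──┃ Spreadsheet                     ┃         
█ ┠─────────────────────────────────┨         
█ ┃A1:                              ┃         
━━━━━━━━━━━━━━━━━━━━┓     H       I ┃         
e                   ┃---------------┃         
────────────────────┨ 0       0     ┃         
                    ┃98       0  395┃         
·██··█·█···█        ┃87       0     ┃         
·█······█·█·        ┃ 0       0     ┃         
·······██···        ┃ 0       0     ┃         
····███·██··        ┃ 0       0     ┃         
····█···█···        ┃ 0       0     ┃         
············        ┃ 0       0  152┃         
━━━━━━━━━━━━━━━━━━━━┛ 0       0     ┃         
  ┗━━━━━━━━━━━━━━━━━━━━━━━━━━━━━━━━━┛         
                                              
                                              
                                              


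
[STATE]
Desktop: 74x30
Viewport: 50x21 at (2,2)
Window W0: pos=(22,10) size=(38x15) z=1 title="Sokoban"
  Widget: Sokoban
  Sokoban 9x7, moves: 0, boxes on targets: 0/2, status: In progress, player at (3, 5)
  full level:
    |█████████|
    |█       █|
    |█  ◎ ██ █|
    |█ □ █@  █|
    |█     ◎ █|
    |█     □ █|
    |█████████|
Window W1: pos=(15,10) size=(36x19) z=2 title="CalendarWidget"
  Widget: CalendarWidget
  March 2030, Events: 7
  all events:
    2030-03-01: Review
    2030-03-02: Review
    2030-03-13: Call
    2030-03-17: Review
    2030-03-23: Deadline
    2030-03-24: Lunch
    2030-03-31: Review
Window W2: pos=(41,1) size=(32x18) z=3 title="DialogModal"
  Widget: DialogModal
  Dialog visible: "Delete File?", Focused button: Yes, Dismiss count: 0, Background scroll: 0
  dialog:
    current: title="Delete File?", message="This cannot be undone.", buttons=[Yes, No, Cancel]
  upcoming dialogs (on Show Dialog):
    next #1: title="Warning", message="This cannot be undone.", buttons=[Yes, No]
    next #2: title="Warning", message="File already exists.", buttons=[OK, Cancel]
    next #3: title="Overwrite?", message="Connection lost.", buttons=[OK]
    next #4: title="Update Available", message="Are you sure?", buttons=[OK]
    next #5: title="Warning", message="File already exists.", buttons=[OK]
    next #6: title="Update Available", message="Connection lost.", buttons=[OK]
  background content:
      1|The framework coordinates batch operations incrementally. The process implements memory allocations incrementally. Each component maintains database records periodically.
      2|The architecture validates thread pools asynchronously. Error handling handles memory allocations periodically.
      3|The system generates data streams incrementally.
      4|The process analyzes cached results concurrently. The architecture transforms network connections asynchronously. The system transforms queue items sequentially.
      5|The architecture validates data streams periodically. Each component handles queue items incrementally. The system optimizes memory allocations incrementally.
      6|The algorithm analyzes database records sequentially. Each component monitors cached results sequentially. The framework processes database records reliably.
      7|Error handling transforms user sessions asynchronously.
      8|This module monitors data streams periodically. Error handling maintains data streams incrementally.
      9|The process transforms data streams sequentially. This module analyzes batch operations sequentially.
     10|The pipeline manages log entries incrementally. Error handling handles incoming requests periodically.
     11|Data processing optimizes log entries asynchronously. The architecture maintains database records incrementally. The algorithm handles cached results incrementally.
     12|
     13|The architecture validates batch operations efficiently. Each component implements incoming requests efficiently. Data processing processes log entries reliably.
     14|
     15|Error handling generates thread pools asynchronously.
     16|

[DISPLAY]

                                       ┃ DialogMod
                                       ┠──────────
                                       ┃The framew
                                       ┃The archit
                                       ┃The system
                                       ┃The proces
                                       ┃Th┌───────
                                       ┃Th│      D
             ┏━━━━━━━━━━━━━━━━━━━━━━━━━┃Er│ This c
             ┃ CalendarWidget          ┃Th│  [Yes]
             ┠─────────────────────────┃Th└───────
             ┃            March 2030   ┃The pipeli
             ┃Mo Tu We Th Fr Sa Su     ┃Data proce
             ┃             1*  2*  3   ┃          
             ┃ 4  5  6  7  8  9 10     ┃The archit
             ┃11 12 13* 14 15 16 17*   ┃          
             ┃18 19 20 21 22 23* 24*   ┗━━━━━━━━━━
             ┃25 26 27 28 29 30 31*             ┃ 
             ┃                                  ┃ 
             ┃                                  ┃ 
             ┃                                  ┃ 


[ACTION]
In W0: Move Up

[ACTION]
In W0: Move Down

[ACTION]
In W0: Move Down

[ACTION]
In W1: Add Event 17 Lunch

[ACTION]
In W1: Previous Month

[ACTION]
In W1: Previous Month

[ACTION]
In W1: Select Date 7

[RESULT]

                                       ┃ DialogMod
                                       ┠──────────
                                       ┃The framew
                                       ┃The archit
                                       ┃The system
                                       ┃The proces
                                       ┃Th┌───────
                                       ┃Th│      D
             ┏━━━━━━━━━━━━━━━━━━━━━━━━━┃Er│ This c
             ┃ CalendarWidget          ┃Th│  [Yes]
             ┠─────────────────────────┃Th└───────
             ┃           January 2030  ┃The pipeli
             ┃Mo Tu We Th Fr Sa Su     ┃Data proce
             ┃    1  2  3  4  5  6     ┃          
             ┃[ 7]  8  9 10 11 12 13   ┃The archit
             ┃14 15 16 17 18 19 20     ┃          
             ┃21 22 23 24 25 26 27     ┗━━━━━━━━━━
             ┃28 29 30 31                       ┃ 
             ┃                                  ┃ 
             ┃                                  ┃ 
             ┃                                  ┃ 


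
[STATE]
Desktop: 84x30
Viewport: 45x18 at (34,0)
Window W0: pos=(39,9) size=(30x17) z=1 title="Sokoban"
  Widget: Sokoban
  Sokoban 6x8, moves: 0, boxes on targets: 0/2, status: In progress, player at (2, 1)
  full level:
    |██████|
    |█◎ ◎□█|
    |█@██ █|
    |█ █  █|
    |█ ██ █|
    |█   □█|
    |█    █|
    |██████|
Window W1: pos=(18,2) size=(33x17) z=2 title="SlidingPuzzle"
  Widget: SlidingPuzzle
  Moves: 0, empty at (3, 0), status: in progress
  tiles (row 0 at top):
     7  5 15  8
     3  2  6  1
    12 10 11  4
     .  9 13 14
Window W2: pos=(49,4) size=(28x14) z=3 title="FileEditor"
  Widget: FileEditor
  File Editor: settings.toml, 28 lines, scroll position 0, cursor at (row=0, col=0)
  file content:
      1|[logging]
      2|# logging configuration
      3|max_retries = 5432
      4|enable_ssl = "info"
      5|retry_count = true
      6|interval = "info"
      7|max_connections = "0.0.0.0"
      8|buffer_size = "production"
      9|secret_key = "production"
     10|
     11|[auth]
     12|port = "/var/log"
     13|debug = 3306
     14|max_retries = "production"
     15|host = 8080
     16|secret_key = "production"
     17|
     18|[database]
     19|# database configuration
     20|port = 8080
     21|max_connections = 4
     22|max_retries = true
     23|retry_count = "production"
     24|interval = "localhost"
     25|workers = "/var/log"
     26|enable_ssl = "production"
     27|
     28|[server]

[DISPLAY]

                                             
                                             
━━━━━━━━━━━━━━━━┓                            
                ┃                            
───────────────┏━━━━━━━━━━━━━━━━━━━━━━━━━━┓  
┬────┐         ┃ FileEditor               ┃  
│  8 │         ┠──────────────────────────┨  
┼────┤         ┃█logging]                ▲┃  
│  1 │         ┃# logging configuration  █┃  
┼────┤         ┃max_retries = 5432       ░┃  
│  4 │         ┃enable_ssl = "info"      ░┃  
┼────┤         ┃retry_count = true       ░┃  
│ 14 │         ┃interval = "info"        ░┃  
┴────┘         ┃max_connections = "0.0.0.░┃  
               ┃buffer_size = "production░┃  
               ┃secret_key = "production"░┃  
               ┃                         ▼┃  
               ┗━━━━━━━━━━━━━━━━━━━━━━━━━━┛  


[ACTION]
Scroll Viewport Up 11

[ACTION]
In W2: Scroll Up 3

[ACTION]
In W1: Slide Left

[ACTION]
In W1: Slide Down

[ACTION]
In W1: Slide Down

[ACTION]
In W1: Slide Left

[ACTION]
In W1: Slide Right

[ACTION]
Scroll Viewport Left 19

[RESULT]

                                             
                                             
   ┏━━━━━━━━━━━━━━━━━━━━━━━━━━━━━━━┓         
   ┃ SlidingPuzzle                 ┃         
   ┠──────────────────────────────┏━━━━━━━━━━
   ┃┌────┬────┬────┬────┐         ┃ FileEdito
   ┃│  7 │  5 │ 15 │  8 │         ┠──────────
   ┃├────┼────┼────┼────┤         ┃█logging] 
   ┃│  3 │    │  6 │  1 │         ┃# logging 
   ┃├────┼────┼────┼────┤         ┃max_retrie
   ┃│ 12 │  2 │ 11 │  4 │         ┃enable_ssl
   ┃├────┼────┼────┼────┤         ┃retry_coun
   ┃│  9 │ 10 │ 13 │ 14 │         ┃interval =
   ┃└────┴────┴────┴────┘         ┃max_connec
   ┃Moves: 5                      ┃buffer_siz
   ┃                              ┃secret_key
   ┃                              ┃          
   ┃                              ┗━━━━━━━━━━


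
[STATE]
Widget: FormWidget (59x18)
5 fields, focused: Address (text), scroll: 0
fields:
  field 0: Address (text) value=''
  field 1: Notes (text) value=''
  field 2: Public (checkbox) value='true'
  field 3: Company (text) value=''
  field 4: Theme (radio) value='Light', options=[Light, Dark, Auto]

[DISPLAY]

> Address:    [                                           ]
  Notes:      [                                           ]
  Public:     [x]                                          
  Company:    [                                           ]
  Theme:      (●) Light  ( ) Dark  ( ) Auto                
                                                           
                                                           
                                                           
                                                           
                                                           
                                                           
                                                           
                                                           
                                                           
                                                           
                                                           
                                                           
                                                           


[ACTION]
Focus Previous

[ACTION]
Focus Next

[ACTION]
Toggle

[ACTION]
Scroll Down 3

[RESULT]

  Company:    [                                           ]
  Theme:      (●) Light  ( ) Dark  ( ) Auto                
                                                           
                                                           
                                                           
                                                           
                                                           
                                                           
                                                           
                                                           
                                                           
                                                           
                                                           
                                                           
                                                           
                                                           
                                                           
                                                           


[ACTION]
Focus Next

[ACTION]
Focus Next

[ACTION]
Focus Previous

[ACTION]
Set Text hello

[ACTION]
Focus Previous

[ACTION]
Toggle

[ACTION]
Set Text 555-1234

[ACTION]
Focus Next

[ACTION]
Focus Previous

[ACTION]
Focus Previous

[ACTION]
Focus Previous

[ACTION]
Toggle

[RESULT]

> Company:    [                                           ]
  Theme:      (●) Light  ( ) Dark  ( ) Auto                
                                                           
                                                           
                                                           
                                                           
                                                           
                                                           
                                                           
                                                           
                                                           
                                                           
                                                           
                                                           
                                                           
                                                           
                                                           
                                                           
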